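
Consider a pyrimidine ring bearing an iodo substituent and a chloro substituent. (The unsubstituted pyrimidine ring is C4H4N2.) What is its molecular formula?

C4H2ClIN2

Atom tally by fragment:
  pyrimidine ring core → C:4 H:4 N:2
  (− 2 ring H displaced by substituents)
  + I → I:1
  + Cl → Cl:1
Element totals:
  C: 4
  H: 2
  Cl: 1
  I: 1
  N: 2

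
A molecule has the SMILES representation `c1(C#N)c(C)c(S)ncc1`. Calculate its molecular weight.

Atom tally by fragment:
  pyridine ring core → C:5 H:5 N:1
  (− 3 ring H displaced by substituents)
  + CN → C:1 N:1
  + CH3 → C:1 H:3
  + SH → S:1 H:1
Element totals:
  C: 7
  H: 6
  N: 2
  S: 1
Molecular formula: C7H6N2S.
  M = 7(12.011) + 6(1.008) + 2(14.007) + 32.06
    = 84.077 + 6.048 + 28.014 + 32.060 = 150.199

150.20 g/mol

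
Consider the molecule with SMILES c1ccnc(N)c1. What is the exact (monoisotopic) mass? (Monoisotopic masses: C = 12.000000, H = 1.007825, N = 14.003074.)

Atom tally by fragment:
  pyridine ring core → C:5 H:5 N:1
  (− 1 ring H displaced by substituents)
  + NH2 → N:1 H:2
Element totals:
  C: 5
  H: 6
  N: 2
Molecular formula: C5H6N2.
  M = 5(12.0) + 6(1.007825) + 2(14.003074)
    = 60.000000 + 6.046950 + 28.006148 = 94.053098

94.0531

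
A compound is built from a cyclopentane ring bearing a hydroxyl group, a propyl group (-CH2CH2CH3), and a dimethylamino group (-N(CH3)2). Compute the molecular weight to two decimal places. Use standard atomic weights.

171.28 g/mol

Atom tally by fragment:
  cyclopentane ring core → C:5 H:10
  (− 3 ring H displaced by substituents)
  + OH → O:1 H:1
  + CH2CH2CH3 → C:3 H:7
  + N(CH3)2 → N:1 C:2 H:6
Element totals:
  C: 10
  H: 21
  N: 1
  O: 1
Molecular formula: C10H21NO.
  M = 10(12.011) + 21(1.008) + 14.007 + 15.999
    = 120.110 + 21.168 + 14.007 + 15.999 = 171.284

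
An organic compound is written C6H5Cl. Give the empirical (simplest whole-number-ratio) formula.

C6H5Cl

Atom tally by fragment:
  benzene ring core → C:6 H:6
  (− 1 ring H displaced by substituents)
  + Cl → Cl:1
Element totals:
  C: 6
  H: 5
  Cl: 1
Molecular formula: C6H5Cl.
gcd of subscripts (6, 1, 5) = 1, so the empirical formula equals the molecular formula.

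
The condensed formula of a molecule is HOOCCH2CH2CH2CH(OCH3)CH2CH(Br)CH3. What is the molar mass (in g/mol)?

253.14 g/mol

Atom tally by fragment:
  HOOCCH2 → C:2 H:3 O:2
  CH2 → C:1 H:2
  CH2 → C:1 H:2
  CH(OCH3) → C:2 H:4 O:1
  CH2 → C:1 H:2
  CH(Br) → C:1 H:1 Br:1
  CH3 → C:1 H:3
Element totals:
  C: 9
  H: 17
  Br: 1
  O: 3
Molecular formula: C9H17BrO3.
  M = 9(12.011) + 17(1.008) + 79.904 + 3(15.999)
    = 108.099 + 17.136 + 79.904 + 47.997 = 253.136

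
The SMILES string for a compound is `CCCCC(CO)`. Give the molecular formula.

Atom tally by fragment:
  CH3 → C:1 H:3
  CH2 → C:1 H:2
  CH2 → C:1 H:2
  CH2 → C:1 H:2
  CH2CH2OH → C:2 H:5 O:1
Element totals:
  C: 6
  H: 14
  O: 1

C6H14O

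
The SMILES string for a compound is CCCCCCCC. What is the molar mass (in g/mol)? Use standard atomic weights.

Atom tally by fragment:
  CH3 → C:1 H:3
  CH2 → C:1 H:2
  CH2 → C:1 H:2
  CH2 → C:1 H:2
  CH2 → C:1 H:2
  CH2 → C:1 H:2
  CH2 → C:1 H:2
  CH3 → C:1 H:3
Element totals:
  C: 8
  H: 18
Molecular formula: C8H18.
  M = 8(12.011) + 18(1.008)
    = 96.088 + 18.144 = 114.232

114.23 g/mol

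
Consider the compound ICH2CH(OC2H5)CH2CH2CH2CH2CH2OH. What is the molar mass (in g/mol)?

286.15 g/mol

Element totals:
  C: 9
  H: 19
  I: 1
  O: 2
Molecular formula: C9H19IO2.
  M = 9(12.011) + 19(1.008) + 126.904 + 2(15.999)
    = 108.099 + 19.152 + 126.904 + 31.998 = 286.153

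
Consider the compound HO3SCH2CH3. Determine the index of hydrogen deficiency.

0

Element totals:
  C: 2
  H: 6
  O: 3
  S: 1
Molecular formula: C2H6O3S.
DoU = (2C + 2 + N − H − X) / 2 = (2·2 + 2 + 0 − 6 − 0) / 2 = 0.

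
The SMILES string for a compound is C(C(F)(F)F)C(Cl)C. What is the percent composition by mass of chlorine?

Atom tally by fragment:
  F3CCH2 → C:2 H:2 F:3
  CH(Cl) → C:1 H:1 Cl:1
  CH3 → C:1 H:3
Element totals:
  C: 4
  H: 6
  Cl: 1
  F: 3
Molecular formula: C4H6ClF3.
Molar mass = 146.536 g/mol.
Mass from Cl: 1 × 35.45 = 35.450 g/mol.
%Cl = 35.450 / 146.536 × 100 = 24.19%.

24.19%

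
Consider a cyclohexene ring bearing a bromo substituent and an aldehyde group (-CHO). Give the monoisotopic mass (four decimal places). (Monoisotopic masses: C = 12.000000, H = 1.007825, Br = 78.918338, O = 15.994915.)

Atom tally by fragment:
  cyclohexene ring core → C:6 H:10
  (− 2 ring H displaced by substituents)
  + Br → Br:1
  + CHO → C:1 H:1 O:1
Element totals:
  C: 7
  H: 9
  Br: 1
  O: 1
Molecular formula: C7H9BrO.
  M = 7(12.0) + 9(1.007825) + 78.918338 + 15.994915
    = 84.000000 + 9.070425 + 78.918338 + 15.994915 = 187.983678

187.9837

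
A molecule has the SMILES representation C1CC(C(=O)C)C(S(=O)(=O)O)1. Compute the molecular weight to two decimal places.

178.20 g/mol

Atom tally by fragment:
  cyclobutane ring core → C:4 H:8
  (− 2 ring H displaced by substituents)
  + COCH3 → C:2 H:3 O:1
  + SO3H → S:1 O:3 H:1
Element totals:
  C: 6
  H: 10
  O: 4
  S: 1
Molecular formula: C6H10O4S.
  M = 6(12.011) + 10(1.008) + 4(15.999) + 32.06
    = 72.066 + 10.080 + 63.996 + 32.060 = 178.202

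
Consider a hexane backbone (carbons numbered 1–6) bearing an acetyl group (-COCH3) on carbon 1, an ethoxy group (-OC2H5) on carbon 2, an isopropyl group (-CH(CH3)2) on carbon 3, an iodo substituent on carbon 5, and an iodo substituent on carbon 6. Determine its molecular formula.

Atom tally by fragment:
  CH3COCH2 → C:3 H:5 O:1
  CH(OC2H5) → C:3 H:6 O:1
  CH(CH(CH3)2) → C:4 H:8
  CH2 → C:1 H:2
  CH(I) → C:1 H:1 I:1
  CH2I → C:1 H:2 I:1
Element totals:
  C: 13
  H: 24
  I: 2
  O: 2

C13H24I2O2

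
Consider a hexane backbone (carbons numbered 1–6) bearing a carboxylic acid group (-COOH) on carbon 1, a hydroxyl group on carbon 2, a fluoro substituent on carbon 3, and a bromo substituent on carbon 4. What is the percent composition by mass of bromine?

Atom tally by fragment:
  HOOCCH2 → C:2 H:3 O:2
  CH(OH) → C:1 H:2 O:1
  CH(F) → C:1 H:1 F:1
  CH(Br) → C:1 H:1 Br:1
  CH2 → C:1 H:2
  CH3 → C:1 H:3
Element totals:
  C: 7
  H: 12
  Br: 1
  F: 1
  O: 3
Molecular formula: C7H12BrFO3.
Molar mass = 243.072 g/mol.
Mass from Br: 1 × 79.904 = 79.904 g/mol.
%Br = 79.904 / 243.072 × 100 = 32.87%.

32.87%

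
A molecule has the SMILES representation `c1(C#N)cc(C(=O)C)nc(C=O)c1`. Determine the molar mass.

174.16 g/mol

Atom tally by fragment:
  pyridine ring core → C:5 H:5 N:1
  (− 3 ring H displaced by substituents)
  + CN → C:1 N:1
  + COCH3 → C:2 H:3 O:1
  + CHO → C:1 H:1 O:1
Element totals:
  C: 9
  H: 6
  N: 2
  O: 2
Molecular formula: C9H6N2O2.
  M = 9(12.011) + 6(1.008) + 2(14.007) + 2(15.999)
    = 108.099 + 6.048 + 28.014 + 31.998 = 174.159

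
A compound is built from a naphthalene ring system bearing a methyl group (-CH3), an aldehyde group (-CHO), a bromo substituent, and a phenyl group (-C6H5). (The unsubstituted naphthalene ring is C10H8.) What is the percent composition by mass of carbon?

66.48%

Atom tally by fragment:
  naphthalene ring system core → C:10 H:8
  (− 4 ring H displaced by substituents)
  + CH3 → C:1 H:3
  + CHO → C:1 H:1 O:1
  + Br → Br:1
  + C6H5 → C:6 H:5
Element totals:
  C: 18
  H: 13
  Br: 1
  O: 1
Molecular formula: C18H13BrO.
Molar mass = 325.205 g/mol.
Mass from C: 18 × 12.011 = 216.198 g/mol.
%C = 216.198 / 325.205 × 100 = 66.48%.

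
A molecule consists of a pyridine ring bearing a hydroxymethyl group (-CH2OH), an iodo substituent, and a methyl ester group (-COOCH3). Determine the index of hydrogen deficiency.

5

Atom tally by fragment:
  pyridine ring core → C:5 H:5 N:1
  (− 3 ring H displaced by substituents)
  + CH2OH → C:1 H:3 O:1
  + I → I:1
  + COOCH3 → C:2 H:3 O:2
Element totals:
  C: 8
  H: 8
  I: 1
  N: 1
  O: 3
Molecular formula: C8H8INO3.
DoU = (2C + 2 + N − H − X) / 2 = (2·8 + 2 + 1 − 8 − 1) / 2 = 5.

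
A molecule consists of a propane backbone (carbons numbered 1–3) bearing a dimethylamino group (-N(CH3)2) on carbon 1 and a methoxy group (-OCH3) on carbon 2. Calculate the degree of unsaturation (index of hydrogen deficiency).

Atom tally by fragment:
  (CH3)2NCH2 → C:3 H:8 N:1
  CH(OCH3) → C:2 H:4 O:1
  CH3 → C:1 H:3
Element totals:
  C: 6
  H: 15
  N: 1
  O: 1
Molecular formula: C6H15NO.
DoU = (2C + 2 + N − H − X) / 2 = (2·6 + 2 + 1 − 15 − 0) / 2 = 0.

0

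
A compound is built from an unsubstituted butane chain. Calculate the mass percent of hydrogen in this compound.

17.34%

Atom tally by fragment:
  CH3 → C:1 H:3
  CH2 → C:1 H:2
  CH2 → C:1 H:2
  CH3 → C:1 H:3
Element totals:
  C: 4
  H: 10
Molecular formula: C4H10.
Molar mass = 58.124 g/mol.
Mass from H: 10 × 1.008 = 10.080 g/mol.
%H = 10.080 / 58.124 × 100 = 17.34%.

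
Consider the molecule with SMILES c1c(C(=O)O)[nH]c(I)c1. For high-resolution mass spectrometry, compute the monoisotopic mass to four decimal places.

236.9287

Atom tally by fragment:
  pyrrole ring core → C:4 H:5 N:1
  (− 2 ring H displaced by substituents)
  + COOH → C:1 H:1 O:2
  + I → I:1
Element totals:
  C: 5
  H: 4
  I: 1
  N: 1
  O: 2
Molecular formula: C5H4INO2.
  M = 5(12.0) + 4(1.007825) + 126.904472 + 14.003074 + 2(15.994915)
    = 60.000000 + 4.031300 + 126.904472 + 14.003074 + 31.989830 = 236.928676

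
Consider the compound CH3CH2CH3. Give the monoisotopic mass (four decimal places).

Atom tally by fragment:
  CH3 → C:1 H:3
  CH2 → C:1 H:2
  CH3 → C:1 H:3
Element totals:
  C: 3
  H: 8
Molecular formula: C3H8.
  M = 3(12.0) + 8(1.007825)
    = 36.000000 + 8.062600 = 44.062600

44.0626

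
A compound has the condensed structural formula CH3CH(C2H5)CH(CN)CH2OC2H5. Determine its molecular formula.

C9H17NO

Element totals:
  C: 9
  H: 17
  N: 1
  O: 1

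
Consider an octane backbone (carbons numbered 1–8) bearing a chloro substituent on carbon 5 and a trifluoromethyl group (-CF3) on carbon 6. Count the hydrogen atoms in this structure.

16

Atom tally by fragment:
  CH3 → C:1 H:3
  CH2 → C:1 H:2
  CH2 → C:1 H:2
  CH2 → C:1 H:2
  CH(Cl) → C:1 H:1 Cl:1
  CH(CF3) → C:2 H:1 F:3
  CH2 → C:1 H:2
  CH3 → C:1 H:3
Element totals:
  C: 9
  H: 16
  Cl: 1
  F: 3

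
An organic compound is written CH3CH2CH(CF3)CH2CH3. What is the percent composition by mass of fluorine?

40.67%

Element totals:
  C: 6
  H: 11
  F: 3
Molecular formula: C6H11F3.
Molar mass = 140.148 g/mol.
Mass from F: 3 × 18.998 = 56.994 g/mol.
%F = 56.994 / 140.148 × 100 = 40.67%.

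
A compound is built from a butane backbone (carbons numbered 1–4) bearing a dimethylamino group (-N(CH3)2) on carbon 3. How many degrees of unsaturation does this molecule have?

0

Atom tally by fragment:
  CH3 → C:1 H:3
  CH2 → C:1 H:2
  CH(N(CH3)2) → C:3 H:7 N:1
  CH3 → C:1 H:3
Element totals:
  C: 6
  H: 15
  N: 1
Molecular formula: C6H15N.
DoU = (2C + 2 + N − H − X) / 2 = (2·6 + 2 + 1 − 15 − 0) / 2 = 0.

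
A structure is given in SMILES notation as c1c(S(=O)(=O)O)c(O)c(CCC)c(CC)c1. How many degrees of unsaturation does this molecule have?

4

Atom tally by fragment:
  benzene ring core → C:6 H:6
  (− 4 ring H displaced by substituents)
  + SO3H → S:1 O:3 H:1
  + OH → O:1 H:1
  + CH2CH2CH3 → C:3 H:7
  + C2H5 → C:2 H:5
Element totals:
  C: 11
  H: 16
  O: 4
  S: 1
Molecular formula: C11H16O4S.
DoU = (2C + 2 + N − H − X) / 2 = (2·11 + 2 + 0 − 16 − 0) / 2 = 4.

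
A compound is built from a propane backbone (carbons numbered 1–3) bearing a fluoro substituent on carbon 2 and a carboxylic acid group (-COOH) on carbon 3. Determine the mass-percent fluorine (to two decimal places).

Atom tally by fragment:
  CH3 → C:1 H:3
  CH(F) → C:1 H:1 F:1
  CH2COOH → C:2 H:3 O:2
Element totals:
  C: 4
  H: 7
  F: 1
  O: 2
Molecular formula: C4H7FO2.
Molar mass = 106.096 g/mol.
Mass from F: 1 × 18.998 = 18.998 g/mol.
%F = 18.998 / 106.096 × 100 = 17.91%.

17.91%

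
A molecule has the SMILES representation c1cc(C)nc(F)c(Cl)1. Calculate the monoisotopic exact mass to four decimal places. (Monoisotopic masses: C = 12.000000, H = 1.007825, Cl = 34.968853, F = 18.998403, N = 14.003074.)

Atom tally by fragment:
  pyridine ring core → C:5 H:5 N:1
  (− 3 ring H displaced by substituents)
  + CH3 → C:1 H:3
  + F → F:1
  + Cl → Cl:1
Element totals:
  C: 6
  H: 5
  Cl: 1
  F: 1
  N: 1
Molecular formula: C6H5ClFN.
  M = 6(12.0) + 5(1.007825) + 34.968853 + 18.998403 + 14.003074
    = 72.000000 + 5.039125 + 34.968853 + 18.998403 + 14.003074 = 145.009455

145.0095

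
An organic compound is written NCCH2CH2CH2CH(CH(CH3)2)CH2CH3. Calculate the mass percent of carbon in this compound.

78.37%

Atom tally by fragment:
  NCCH2 → C:2 H:2 N:1
  CH2 → C:1 H:2
  CH2 → C:1 H:2
  CH(CH(CH3)2) → C:4 H:8
  CH2 → C:1 H:2
  CH3 → C:1 H:3
Element totals:
  C: 10
  H: 19
  N: 1
Molecular formula: C10H19N.
Molar mass = 153.269 g/mol.
Mass from C: 10 × 12.011 = 120.110 g/mol.
%C = 120.110 / 153.269 × 100 = 78.37%.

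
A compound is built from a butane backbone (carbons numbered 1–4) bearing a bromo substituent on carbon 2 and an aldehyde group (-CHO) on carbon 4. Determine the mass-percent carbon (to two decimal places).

Atom tally by fragment:
  CH3 → C:1 H:3
  CH(Br) → C:1 H:1 Br:1
  CH2 → C:1 H:2
  CH2CHO → C:2 H:3 O:1
Element totals:
  C: 5
  H: 9
  Br: 1
  O: 1
Molecular formula: C5H9BrO.
Molar mass = 165.030 g/mol.
Mass from C: 5 × 12.011 = 60.055 g/mol.
%C = 60.055 / 165.030 × 100 = 36.39%.

36.39%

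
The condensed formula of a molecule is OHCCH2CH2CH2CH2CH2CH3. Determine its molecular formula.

C7H14O

Element totals:
  C: 7
  H: 14
  O: 1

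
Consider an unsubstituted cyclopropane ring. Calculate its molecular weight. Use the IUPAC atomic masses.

42.08 g/mol

Atom tally by fragment:
  cyclopropane ring core → C:3 H:6
Element totals:
  C: 3
  H: 6
Molecular formula: C3H6.
  M = 3(12.011) + 6(1.008)
    = 36.033 + 6.048 = 42.081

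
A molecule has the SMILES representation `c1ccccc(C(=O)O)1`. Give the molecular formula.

Atom tally by fragment:
  benzene ring core → C:6 H:6
  (− 1 ring H displaced by substituents)
  + COOH → C:1 H:1 O:2
Element totals:
  C: 7
  H: 6
  O: 2

C7H6O2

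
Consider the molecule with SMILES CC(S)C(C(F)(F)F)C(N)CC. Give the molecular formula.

C7H14F3NS

Atom tally by fragment:
  CH3 → C:1 H:3
  CH(SH) → C:1 H:2 S:1
  CH(CF3) → C:2 H:1 F:3
  CH(NH2) → C:1 H:3 N:1
  CH2 → C:1 H:2
  CH3 → C:1 H:3
Element totals:
  C: 7
  H: 14
  F: 3
  N: 1
  S: 1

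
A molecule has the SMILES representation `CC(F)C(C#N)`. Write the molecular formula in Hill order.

C4H6FN

Atom tally by fragment:
  CH3 → C:1 H:3
  CH(F) → C:1 H:1 F:1
  CH2CN → C:2 H:2 N:1
Element totals:
  C: 4
  H: 6
  F: 1
  N: 1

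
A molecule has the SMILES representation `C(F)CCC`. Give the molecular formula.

C4H9F

Atom tally by fragment:
  FCH2 → C:1 H:2 F:1
  CH2 → C:1 H:2
  CH2 → C:1 H:2
  CH3 → C:1 H:3
Element totals:
  C: 4
  H: 9
  F: 1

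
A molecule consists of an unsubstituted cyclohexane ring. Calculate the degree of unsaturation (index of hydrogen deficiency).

Atom tally by fragment:
  cyclohexane ring core → C:6 H:12
Element totals:
  C: 6
  H: 12
Molecular formula: C6H12.
DoU = (2C + 2 + N − H − X) / 2 = (2·6 + 2 + 0 − 12 − 0) / 2 = 1.

1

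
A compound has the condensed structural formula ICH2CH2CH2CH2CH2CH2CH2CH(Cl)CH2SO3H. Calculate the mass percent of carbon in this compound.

Element totals:
  C: 9
  H: 18
  Cl: 1
  I: 1
  O: 3
  S: 1
Molecular formula: C9H18ClIO3S.
Molar mass = 368.654 g/mol.
Mass from C: 9 × 12.011 = 108.099 g/mol.
%C = 108.099 / 368.654 × 100 = 29.32%.

29.32%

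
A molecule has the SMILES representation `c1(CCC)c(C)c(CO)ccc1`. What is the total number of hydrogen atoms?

Atom tally by fragment:
  benzene ring core → C:6 H:6
  (− 3 ring H displaced by substituents)
  + CH2CH2CH3 → C:3 H:7
  + CH3 → C:1 H:3
  + CH2OH → C:1 H:3 O:1
Element totals:
  C: 11
  H: 16
  O: 1

16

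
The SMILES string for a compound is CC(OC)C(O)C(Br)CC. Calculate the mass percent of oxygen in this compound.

Atom tally by fragment:
  CH3 → C:1 H:3
  CH(OCH3) → C:2 H:4 O:1
  CH(OH) → C:1 H:2 O:1
  CH(Br) → C:1 H:1 Br:1
  CH2 → C:1 H:2
  CH3 → C:1 H:3
Element totals:
  C: 7
  H: 15
  Br: 1
  O: 2
Molecular formula: C7H15BrO2.
Molar mass = 211.099 g/mol.
Mass from O: 2 × 15.999 = 31.998 g/mol.
%O = 31.998 / 211.099 × 100 = 15.16%.

15.16%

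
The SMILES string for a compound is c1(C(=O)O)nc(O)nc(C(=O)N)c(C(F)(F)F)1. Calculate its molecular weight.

251.12 g/mol

Atom tally by fragment:
  pyrimidine ring core → C:4 H:4 N:2
  (− 4 ring H displaced by substituents)
  + COOH → C:1 H:1 O:2
  + OH → O:1 H:1
  + CONH2 → C:1 H:2 O:1 N:1
  + CF3 → C:1 F:3
Element totals:
  C: 7
  H: 4
  F: 3
  N: 3
  O: 4
Molecular formula: C7H4F3N3O4.
  M = 7(12.011) + 4(1.008) + 3(18.998) + 3(14.007) + 4(15.999)
    = 84.077 + 4.032 + 56.994 + 42.021 + 63.996 = 251.120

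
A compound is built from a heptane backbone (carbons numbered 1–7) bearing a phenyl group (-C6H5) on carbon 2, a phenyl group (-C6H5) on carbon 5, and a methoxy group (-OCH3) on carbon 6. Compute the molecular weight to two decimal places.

282.43 g/mol

Atom tally by fragment:
  CH3 → C:1 H:3
  CH(C6H5) → C:7 H:6
  CH2 → C:1 H:2
  CH2 → C:1 H:2
  CH(C6H5) → C:7 H:6
  CH(OCH3) → C:2 H:4 O:1
  CH3 → C:1 H:3
Element totals:
  C: 20
  H: 26
  O: 1
Molecular formula: C20H26O.
  M = 20(12.011) + 26(1.008) + 15.999
    = 240.220 + 26.208 + 15.999 = 282.427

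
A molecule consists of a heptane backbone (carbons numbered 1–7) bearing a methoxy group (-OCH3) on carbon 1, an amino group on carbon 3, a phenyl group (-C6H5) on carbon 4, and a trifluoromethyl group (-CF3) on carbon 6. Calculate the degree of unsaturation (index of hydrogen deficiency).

4

Atom tally by fragment:
  CH3OCH2 → C:2 H:5 O:1
  CH2 → C:1 H:2
  CH(NH2) → C:1 H:3 N:1
  CH(C6H5) → C:7 H:6
  CH2 → C:1 H:2
  CH(CF3) → C:2 H:1 F:3
  CH3 → C:1 H:3
Element totals:
  C: 15
  H: 22
  F: 3
  N: 1
  O: 1
Molecular formula: C15H22F3NO.
DoU = (2C + 2 + N − H − X) / 2 = (2·15 + 2 + 1 − 22 − 3) / 2 = 4.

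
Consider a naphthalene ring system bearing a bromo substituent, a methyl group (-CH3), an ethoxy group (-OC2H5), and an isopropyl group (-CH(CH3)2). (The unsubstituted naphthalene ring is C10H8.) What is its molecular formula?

C16H19BrO

Atom tally by fragment:
  naphthalene ring system core → C:10 H:8
  (− 4 ring H displaced by substituents)
  + Br → Br:1
  + CH3 → C:1 H:3
  + OC2H5 → C:2 H:5 O:1
  + CH(CH3)2 → C:3 H:7
Element totals:
  C: 16
  H: 19
  Br: 1
  O: 1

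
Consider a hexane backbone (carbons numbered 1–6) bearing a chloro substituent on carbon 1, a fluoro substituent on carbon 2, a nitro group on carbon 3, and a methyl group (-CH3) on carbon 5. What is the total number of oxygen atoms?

Atom tally by fragment:
  ClCH2 → C:1 H:2 Cl:1
  CH(F) → C:1 H:1 F:1
  CH(NO2) → C:1 H:1 N:1 O:2
  CH2 → C:1 H:2
  CH(CH3) → C:2 H:4
  CH3 → C:1 H:3
Element totals:
  C: 7
  H: 13
  Cl: 1
  F: 1
  N: 1
  O: 2

2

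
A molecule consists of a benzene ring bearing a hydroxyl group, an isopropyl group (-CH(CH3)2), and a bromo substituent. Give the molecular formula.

C9H11BrO

Atom tally by fragment:
  benzene ring core → C:6 H:6
  (− 3 ring H displaced by substituents)
  + OH → O:1 H:1
  + CH(CH3)2 → C:3 H:7
  + Br → Br:1
Element totals:
  C: 9
  H: 11
  Br: 1
  O: 1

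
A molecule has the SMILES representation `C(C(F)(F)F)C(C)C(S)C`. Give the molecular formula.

C6H11F3S

Atom tally by fragment:
  F3CCH2 → C:2 H:2 F:3
  CH(CH3) → C:2 H:4
  CH(SH) → C:1 H:2 S:1
  CH3 → C:1 H:3
Element totals:
  C: 6
  H: 11
  F: 3
  S: 1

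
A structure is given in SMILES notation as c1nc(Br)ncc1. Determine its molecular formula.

Atom tally by fragment:
  pyrimidine ring core → C:4 H:4 N:2
  (− 1 ring H displaced by substituents)
  + Br → Br:1
Element totals:
  C: 4
  H: 3
  Br: 1
  N: 2

C4H3BrN2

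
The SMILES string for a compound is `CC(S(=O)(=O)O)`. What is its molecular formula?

C2H6O3S

Atom tally by fragment:
  CH3 → C:1 H:3
  CH2SO3H → C:1 H:3 S:1 O:3
Element totals:
  C: 2
  H: 6
  O: 3
  S: 1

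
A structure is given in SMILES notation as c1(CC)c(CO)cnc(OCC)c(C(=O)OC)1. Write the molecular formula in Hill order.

C12H17NO4

Atom tally by fragment:
  pyridine ring core → C:5 H:5 N:1
  (− 4 ring H displaced by substituents)
  + C2H5 → C:2 H:5
  + CH2OH → C:1 H:3 O:1
  + OC2H5 → C:2 H:5 O:1
  + COOCH3 → C:2 H:3 O:2
Element totals:
  C: 12
  H: 17
  N: 1
  O: 4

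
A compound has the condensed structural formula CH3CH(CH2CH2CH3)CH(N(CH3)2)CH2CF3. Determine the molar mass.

211.27 g/mol

Atom tally by fragment:
  CH3 → C:1 H:3
  CH(CH2CH2CH3) → C:4 H:8
  CH(N(CH3)2) → C:3 H:7 N:1
  CH2CF3 → C:2 H:2 F:3
Element totals:
  C: 10
  H: 20
  F: 3
  N: 1
Molecular formula: C10H20F3N.
  M = 10(12.011) + 20(1.008) + 3(18.998) + 14.007
    = 120.110 + 20.160 + 56.994 + 14.007 = 211.271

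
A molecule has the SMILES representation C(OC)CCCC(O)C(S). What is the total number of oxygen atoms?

Atom tally by fragment:
  CH3OCH2 → C:2 H:5 O:1
  CH2 → C:1 H:2
  CH2 → C:1 H:2
  CH2 → C:1 H:2
  CH(OH) → C:1 H:2 O:1
  CH2SH → C:1 H:3 S:1
Element totals:
  C: 7
  H: 16
  O: 2
  S: 1

2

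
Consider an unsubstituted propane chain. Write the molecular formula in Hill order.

Atom tally by fragment:
  CH3 → C:1 H:3
  CH2 → C:1 H:2
  CH3 → C:1 H:3
Element totals:
  C: 3
  H: 8

C3H8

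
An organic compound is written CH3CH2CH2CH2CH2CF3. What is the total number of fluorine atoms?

Element totals:
  C: 6
  H: 11
  F: 3

3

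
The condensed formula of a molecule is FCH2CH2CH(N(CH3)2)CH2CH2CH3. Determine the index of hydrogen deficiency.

Atom tally by fragment:
  FCH2 → C:1 H:2 F:1
  CH2 → C:1 H:2
  CH(N(CH3)2) → C:3 H:7 N:1
  CH2 → C:1 H:2
  CH2 → C:1 H:2
  CH3 → C:1 H:3
Element totals:
  C: 8
  H: 18
  F: 1
  N: 1
Molecular formula: C8H18FN.
DoU = (2C + 2 + N − H − X) / 2 = (2·8 + 2 + 1 − 18 − 1) / 2 = 0.

0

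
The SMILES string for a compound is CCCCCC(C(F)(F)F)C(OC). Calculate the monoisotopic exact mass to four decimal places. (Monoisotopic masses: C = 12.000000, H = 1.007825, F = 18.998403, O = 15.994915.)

198.1231

Atom tally by fragment:
  CH3 → C:1 H:3
  CH2 → C:1 H:2
  CH2 → C:1 H:2
  CH2 → C:1 H:2
  CH2 → C:1 H:2
  CH(CF3) → C:2 H:1 F:3
  CH2OCH3 → C:2 H:5 O:1
Element totals:
  C: 9
  H: 17
  F: 3
  O: 1
Molecular formula: C9H17F3O.
  M = 9(12.0) + 17(1.007825) + 3(18.998403) + 15.994915
    = 108.000000 + 17.133025 + 56.995209 + 15.994915 = 198.123149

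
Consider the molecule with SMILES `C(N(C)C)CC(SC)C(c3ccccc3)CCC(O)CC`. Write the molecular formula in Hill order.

C18H31NOS

Atom tally by fragment:
  (CH3)2NCH2 → C:3 H:8 N:1
  CH2 → C:1 H:2
  CH(SCH3) → C:2 H:4 S:1
  CH(C6H5) → C:7 H:6
  CH2 → C:1 H:2
  CH2 → C:1 H:2
  CH(OH) → C:1 H:2 O:1
  CH2 → C:1 H:2
  CH3 → C:1 H:3
Element totals:
  C: 18
  H: 31
  N: 1
  O: 1
  S: 1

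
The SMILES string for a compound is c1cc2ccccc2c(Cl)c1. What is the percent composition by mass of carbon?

Atom tally by fragment:
  naphthalene ring system core → C:10 H:8
  (− 1 ring H displaced by substituents)
  + Cl → Cl:1
Element totals:
  C: 10
  H: 7
  Cl: 1
Molecular formula: C10H7Cl.
Molar mass = 162.616 g/mol.
Mass from C: 10 × 12.011 = 120.110 g/mol.
%C = 120.110 / 162.616 × 100 = 73.86%.

73.86%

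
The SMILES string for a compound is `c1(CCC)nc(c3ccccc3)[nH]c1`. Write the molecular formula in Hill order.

C12H14N2

Atom tally by fragment:
  imidazole ring core → C:3 H:4 N:2
  (− 2 ring H displaced by substituents)
  + CH2CH2CH3 → C:3 H:7
  + C6H5 → C:6 H:5
Element totals:
  C: 12
  H: 14
  N: 2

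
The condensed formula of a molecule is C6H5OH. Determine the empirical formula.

Atom tally by fragment:
  benzene ring core → C:6 H:6
  (− 1 ring H displaced by substituents)
  + OH → O:1 H:1
Element totals:
  C: 6
  H: 6
  O: 1
Molecular formula: C6H6O.
gcd of subscripts (6, 6, 1) = 1, so the empirical formula equals the molecular formula.

C6H6O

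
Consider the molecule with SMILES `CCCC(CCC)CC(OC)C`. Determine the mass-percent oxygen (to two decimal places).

Atom tally by fragment:
  CH3 → C:1 H:3
  CH2 → C:1 H:2
  CH2 → C:1 H:2
  CH(CH2CH2CH3) → C:4 H:8
  CH2 → C:1 H:2
  CH(OCH3) → C:2 H:4 O:1
  CH3 → C:1 H:3
Element totals:
  C: 11
  H: 24
  O: 1
Molecular formula: C11H24O.
Molar mass = 172.312 g/mol.
Mass from O: 1 × 15.999 = 15.999 g/mol.
%O = 15.999 / 172.312 × 100 = 9.28%.

9.28%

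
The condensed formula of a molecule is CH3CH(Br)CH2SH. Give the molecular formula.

Atom tally by fragment:
  CH3 → C:1 H:3
  CH(Br) → C:1 H:1 Br:1
  CH2SH → C:1 H:3 S:1
Element totals:
  C: 3
  H: 7
  Br: 1
  S: 1

C3H7BrS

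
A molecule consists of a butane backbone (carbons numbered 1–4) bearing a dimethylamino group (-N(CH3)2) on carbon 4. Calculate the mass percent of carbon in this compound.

Atom tally by fragment:
  CH3 → C:1 H:3
  CH2 → C:1 H:2
  CH2 → C:1 H:2
  CH2N(CH3)2 → C:3 H:8 N:1
Element totals:
  C: 6
  H: 15
  N: 1
Molecular formula: C6H15N.
Molar mass = 101.193 g/mol.
Mass from C: 6 × 12.011 = 72.066 g/mol.
%C = 72.066 / 101.193 × 100 = 71.22%.

71.22%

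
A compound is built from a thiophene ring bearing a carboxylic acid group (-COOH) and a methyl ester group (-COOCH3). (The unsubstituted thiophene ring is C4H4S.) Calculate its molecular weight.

Atom tally by fragment:
  thiophene ring core → C:4 H:4 S:1
  (− 2 ring H displaced by substituents)
  + COOH → C:1 H:1 O:2
  + COOCH3 → C:2 H:3 O:2
Element totals:
  C: 7
  H: 6
  O: 4
  S: 1
Molecular formula: C7H6O4S.
  M = 7(12.011) + 6(1.008) + 4(15.999) + 32.06
    = 84.077 + 6.048 + 63.996 + 32.060 = 186.181

186.18 g/mol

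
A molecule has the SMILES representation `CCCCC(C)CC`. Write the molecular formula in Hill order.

Atom tally by fragment:
  CH3 → C:1 H:3
  CH2 → C:1 H:2
  CH2 → C:1 H:2
  CH2 → C:1 H:2
  CH(CH3) → C:2 H:4
  CH2 → C:1 H:2
  CH3 → C:1 H:3
Element totals:
  C: 8
  H: 18

C8H18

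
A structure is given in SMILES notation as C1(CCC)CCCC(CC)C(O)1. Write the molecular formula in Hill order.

Atom tally by fragment:
  cyclohexane ring core → C:6 H:12
  (− 3 ring H displaced by substituents)
  + CH2CH2CH3 → C:3 H:7
  + C2H5 → C:2 H:5
  + OH → O:1 H:1
Element totals:
  C: 11
  H: 22
  O: 1

C11H22O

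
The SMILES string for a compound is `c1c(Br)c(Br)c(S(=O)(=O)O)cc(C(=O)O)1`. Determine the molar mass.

Atom tally by fragment:
  benzene ring core → C:6 H:6
  (− 4 ring H displaced by substituents)
  + Br → Br:1
  + Br → Br:1
  + SO3H → S:1 O:3 H:1
  + COOH → C:1 H:1 O:2
Element totals:
  C: 7
  H: 4
  Br: 2
  O: 5
  S: 1
Molecular formula: C7H4Br2O5S.
  M = 7(12.011) + 4(1.008) + 2(79.904) + 5(15.999) + 32.06
    = 84.077 + 4.032 + 159.808 + 79.995 + 32.060 = 359.972

359.97 g/mol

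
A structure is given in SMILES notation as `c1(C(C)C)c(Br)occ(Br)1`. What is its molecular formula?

Atom tally by fragment:
  furan ring core → C:4 H:4 O:1
  (− 3 ring H displaced by substituents)
  + CH(CH3)2 → C:3 H:7
  + Br → Br:1
  + Br → Br:1
Element totals:
  C: 7
  H: 8
  Br: 2
  O: 1

C7H8Br2O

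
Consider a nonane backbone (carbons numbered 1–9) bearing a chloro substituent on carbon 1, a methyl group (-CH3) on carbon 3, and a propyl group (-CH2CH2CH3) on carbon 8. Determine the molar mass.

218.81 g/mol

Atom tally by fragment:
  ClCH2 → C:1 H:2 Cl:1
  CH2 → C:1 H:2
  CH(CH3) → C:2 H:4
  CH2 → C:1 H:2
  CH2 → C:1 H:2
  CH2 → C:1 H:2
  CH2 → C:1 H:2
  CH(CH2CH2CH3) → C:4 H:8
  CH3 → C:1 H:3
Element totals:
  C: 13
  H: 27
  Cl: 1
Molecular formula: C13H27Cl.
  M = 13(12.011) + 27(1.008) + 35.45
    = 156.143 + 27.216 + 35.450 = 218.809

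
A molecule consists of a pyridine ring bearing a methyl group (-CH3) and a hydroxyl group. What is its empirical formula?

Atom tally by fragment:
  pyridine ring core → C:5 H:5 N:1
  (− 2 ring H displaced by substituents)
  + CH3 → C:1 H:3
  + OH → O:1 H:1
Element totals:
  C: 6
  H: 7
  N: 1
  O: 1
Molecular formula: C6H7NO.
gcd of subscripts (6, 7, 1, 1) = 1, so the empirical formula equals the molecular formula.

C6H7NO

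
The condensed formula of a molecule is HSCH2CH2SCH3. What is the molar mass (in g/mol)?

Element totals:
  C: 3
  H: 8
  S: 2
Molecular formula: C3H8S2.
  M = 3(12.011) + 8(1.008) + 2(32.06)
    = 36.033 + 8.064 + 64.120 = 108.217

108.22 g/mol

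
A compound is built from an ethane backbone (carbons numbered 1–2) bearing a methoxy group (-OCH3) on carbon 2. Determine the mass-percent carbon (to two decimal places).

59.96%

Atom tally by fragment:
  CH3 → C:1 H:3
  CH2OCH3 → C:2 H:5 O:1
Element totals:
  C: 3
  H: 8
  O: 1
Molecular formula: C3H8O.
Molar mass = 60.096 g/mol.
Mass from C: 3 × 12.011 = 36.033 g/mol.
%C = 36.033 / 60.096 × 100 = 59.96%.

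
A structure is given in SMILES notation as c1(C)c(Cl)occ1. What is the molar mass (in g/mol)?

116.54 g/mol

Atom tally by fragment:
  furan ring core → C:4 H:4 O:1
  (− 2 ring H displaced by substituents)
  + CH3 → C:1 H:3
  + Cl → Cl:1
Element totals:
  C: 5
  H: 5
  Cl: 1
  O: 1
Molecular formula: C5H5ClO.
  M = 5(12.011) + 5(1.008) + 35.45 + 15.999
    = 60.055 + 5.040 + 35.450 + 15.999 = 116.544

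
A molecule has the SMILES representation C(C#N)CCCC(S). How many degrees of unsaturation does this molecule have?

Atom tally by fragment:
  NCCH2 → C:2 H:2 N:1
  CH2 → C:1 H:2
  CH2 → C:1 H:2
  CH2 → C:1 H:2
  CH2SH → C:1 H:3 S:1
Element totals:
  C: 6
  H: 11
  N: 1
  S: 1
Molecular formula: C6H11NS.
DoU = (2C + 2 + N − H − X) / 2 = (2·6 + 2 + 1 − 11 − 0) / 2 = 2.

2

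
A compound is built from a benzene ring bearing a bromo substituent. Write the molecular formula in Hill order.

Atom tally by fragment:
  benzene ring core → C:6 H:6
  (− 1 ring H displaced by substituents)
  + Br → Br:1
Element totals:
  C: 6
  H: 5
  Br: 1

C6H5Br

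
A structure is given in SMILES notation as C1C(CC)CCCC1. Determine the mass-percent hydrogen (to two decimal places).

Atom tally by fragment:
  cyclohexane ring core → C:6 H:12
  (− 1 ring H displaced by substituents)
  + C2H5 → C:2 H:5
Element totals:
  C: 8
  H: 16
Molecular formula: C8H16.
Molar mass = 112.216 g/mol.
Mass from H: 16 × 1.008 = 16.128 g/mol.
%H = 16.128 / 112.216 × 100 = 14.37%.

14.37%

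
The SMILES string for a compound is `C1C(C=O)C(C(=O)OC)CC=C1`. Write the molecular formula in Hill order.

Atom tally by fragment:
  cyclohexene ring core → C:6 H:10
  (− 2 ring H displaced by substituents)
  + CHO → C:1 H:1 O:1
  + COOCH3 → C:2 H:3 O:2
Element totals:
  C: 9
  H: 12
  O: 3

C9H12O3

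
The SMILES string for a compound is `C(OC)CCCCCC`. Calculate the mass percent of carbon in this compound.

Atom tally by fragment:
  CH3OCH2 → C:2 H:5 O:1
  CH2 → C:1 H:2
  CH2 → C:1 H:2
  CH2 → C:1 H:2
  CH2 → C:1 H:2
  CH2 → C:1 H:2
  CH3 → C:1 H:3
Element totals:
  C: 8
  H: 18
  O: 1
Molecular formula: C8H18O.
Molar mass = 130.231 g/mol.
Mass from C: 8 × 12.011 = 96.088 g/mol.
%C = 96.088 / 130.231 × 100 = 73.78%.

73.78%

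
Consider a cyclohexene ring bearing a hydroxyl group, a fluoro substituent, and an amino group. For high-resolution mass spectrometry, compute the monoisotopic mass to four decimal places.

131.0746

Atom tally by fragment:
  cyclohexene ring core → C:6 H:10
  (− 3 ring H displaced by substituents)
  + OH → O:1 H:1
  + F → F:1
  + NH2 → N:1 H:2
Element totals:
  C: 6
  H: 10
  F: 1
  N: 1
  O: 1
Molecular formula: C6H10FNO.
  M = 6(12.0) + 10(1.007825) + 18.998403 + 14.003074 + 15.994915
    = 72.000000 + 10.078250 + 18.998403 + 14.003074 + 15.994915 = 131.074642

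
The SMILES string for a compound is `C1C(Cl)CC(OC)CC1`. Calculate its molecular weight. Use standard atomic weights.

Atom tally by fragment:
  cyclohexane ring core → C:6 H:12
  (− 2 ring H displaced by substituents)
  + Cl → Cl:1
  + OCH3 → C:1 H:3 O:1
Element totals:
  C: 7
  H: 13
  Cl: 1
  O: 1
Molecular formula: C7H13ClO.
  M = 7(12.011) + 13(1.008) + 35.45 + 15.999
    = 84.077 + 13.104 + 35.450 + 15.999 = 148.630

148.63 g/mol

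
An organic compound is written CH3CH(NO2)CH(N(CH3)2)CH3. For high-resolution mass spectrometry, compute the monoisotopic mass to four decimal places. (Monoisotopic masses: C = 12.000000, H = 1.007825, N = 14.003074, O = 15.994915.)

Atom tally by fragment:
  CH3 → C:1 H:3
  CH(NO2) → C:1 H:1 N:1 O:2
  CH(N(CH3)2) → C:3 H:7 N:1
  CH3 → C:1 H:3
Element totals:
  C: 6
  H: 14
  N: 2
  O: 2
Molecular formula: C6H14N2O2.
  M = 6(12.0) + 14(1.007825) + 2(14.003074) + 2(15.994915)
    = 72.000000 + 14.109550 + 28.006148 + 31.989830 = 146.105528

146.1055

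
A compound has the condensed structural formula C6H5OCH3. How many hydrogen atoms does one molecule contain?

Atom tally by fragment:
  benzene ring core → C:6 H:6
  (− 1 ring H displaced by substituents)
  + OCH3 → C:1 H:3 O:1
Element totals:
  C: 7
  H: 8
  O: 1

8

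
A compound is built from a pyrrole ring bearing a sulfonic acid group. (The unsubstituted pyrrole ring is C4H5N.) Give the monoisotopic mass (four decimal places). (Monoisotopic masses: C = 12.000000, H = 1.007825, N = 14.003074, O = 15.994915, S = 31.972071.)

146.9990

Atom tally by fragment:
  pyrrole ring core → C:4 H:5 N:1
  (− 1 ring H displaced by substituents)
  + SO3H → S:1 O:3 H:1
Element totals:
  C: 4
  H: 5
  N: 1
  O: 3
  S: 1
Molecular formula: C4H5NO3S.
  M = 4(12.0) + 5(1.007825) + 14.003074 + 3(15.994915) + 31.972071
    = 48.000000 + 5.039125 + 14.003074 + 47.984745 + 31.972071 = 146.999015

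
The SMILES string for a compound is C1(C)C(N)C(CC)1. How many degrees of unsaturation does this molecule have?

Atom tally by fragment:
  cyclopropane ring core → C:3 H:6
  (− 3 ring H displaced by substituents)
  + CH3 → C:1 H:3
  + NH2 → N:1 H:2
  + C2H5 → C:2 H:5
Element totals:
  C: 6
  H: 13
  N: 1
Molecular formula: C6H13N.
DoU = (2C + 2 + N − H − X) / 2 = (2·6 + 2 + 1 − 13 − 0) / 2 = 1.

1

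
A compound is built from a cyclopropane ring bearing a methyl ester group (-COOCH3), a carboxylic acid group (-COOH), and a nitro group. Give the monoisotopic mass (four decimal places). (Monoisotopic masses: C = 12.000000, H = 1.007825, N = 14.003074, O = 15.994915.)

189.0273

Atom tally by fragment:
  cyclopropane ring core → C:3 H:6
  (− 3 ring H displaced by substituents)
  + COOCH3 → C:2 H:3 O:2
  + COOH → C:1 H:1 O:2
  + NO2 → N:1 O:2
Element totals:
  C: 6
  H: 7
  N: 1
  O: 6
Molecular formula: C6H7NO6.
  M = 6(12.0) + 7(1.007825) + 14.003074 + 6(15.994915)
    = 72.000000 + 7.054775 + 14.003074 + 95.969490 = 189.027339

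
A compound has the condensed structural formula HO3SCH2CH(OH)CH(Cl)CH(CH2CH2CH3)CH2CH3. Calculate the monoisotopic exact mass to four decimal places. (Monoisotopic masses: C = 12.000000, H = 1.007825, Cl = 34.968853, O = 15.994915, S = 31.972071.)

258.0693

Element totals:
  C: 9
  H: 19
  Cl: 1
  O: 4
  S: 1
Molecular formula: C9H19ClO4S.
  M = 9(12.0) + 19(1.007825) + 34.968853 + 4(15.994915) + 31.972071
    = 108.000000 + 19.148675 + 34.968853 + 63.979660 + 31.972071 = 258.069259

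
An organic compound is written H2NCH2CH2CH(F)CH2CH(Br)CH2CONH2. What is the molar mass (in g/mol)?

Element totals:
  C: 7
  H: 14
  Br: 1
  F: 1
  N: 2
  O: 1
Molecular formula: C7H14BrFN2O.
  M = 7(12.011) + 14(1.008) + 79.904 + 18.998 + 2(14.007) + 15.999
    = 84.077 + 14.112 + 79.904 + 18.998 + 28.014 + 15.999 = 241.104

241.10 g/mol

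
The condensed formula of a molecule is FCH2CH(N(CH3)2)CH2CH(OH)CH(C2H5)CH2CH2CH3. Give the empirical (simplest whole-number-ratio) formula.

C12H26FNO

Atom tally by fragment:
  FCH2 → C:1 H:2 F:1
  CH(N(CH3)2) → C:3 H:7 N:1
  CH2 → C:1 H:2
  CH(OH) → C:1 H:2 O:1
  CH(C2H5) → C:3 H:6
  CH2 → C:1 H:2
  CH2 → C:1 H:2
  CH3 → C:1 H:3
Element totals:
  C: 12
  H: 26
  F: 1
  N: 1
  O: 1
Molecular formula: C12H26FNO.
gcd of subscripts (12, 1, 26, 1, 1) = 1, so the empirical formula equals the molecular formula.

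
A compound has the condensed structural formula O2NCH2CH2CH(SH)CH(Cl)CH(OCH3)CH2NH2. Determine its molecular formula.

Atom tally by fragment:
  O2NCH2 → C:1 H:2 N:1 O:2
  CH2 → C:1 H:2
  CH(SH) → C:1 H:2 S:1
  CH(Cl) → C:1 H:1 Cl:1
  CH(OCH3) → C:2 H:4 O:1
  CH2NH2 → C:1 H:4 N:1
Element totals:
  C: 7
  H: 15
  Cl: 1
  N: 2
  O: 3
  S: 1

C7H15ClN2O3S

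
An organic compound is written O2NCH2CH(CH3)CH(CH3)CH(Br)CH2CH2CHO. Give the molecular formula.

C9H16BrNO3

Element totals:
  C: 9
  H: 16
  Br: 1
  N: 1
  O: 3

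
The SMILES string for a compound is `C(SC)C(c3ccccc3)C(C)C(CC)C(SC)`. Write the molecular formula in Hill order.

Atom tally by fragment:
  CH3SCH2 → C:2 H:5 S:1
  CH(C6H5) → C:7 H:6
  CH(CH3) → C:2 H:4
  CH(C2H5) → C:3 H:6
  CH2SCH3 → C:2 H:5 S:1
Element totals:
  C: 16
  H: 26
  S: 2

C16H26S2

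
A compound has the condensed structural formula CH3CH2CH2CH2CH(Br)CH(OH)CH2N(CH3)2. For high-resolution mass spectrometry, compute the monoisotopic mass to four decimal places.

237.0728

Atom tally by fragment:
  CH3 → C:1 H:3
  CH2 → C:1 H:2
  CH2 → C:1 H:2
  CH2 → C:1 H:2
  CH(Br) → C:1 H:1 Br:1
  CH(OH) → C:1 H:2 O:1
  CH2N(CH3)2 → C:3 H:8 N:1
Element totals:
  C: 9
  H: 20
  Br: 1
  N: 1
  O: 1
Molecular formula: C9H20BrNO.
  M = 9(12.0) + 20(1.007825) + 78.918338 + 14.003074 + 15.994915
    = 108.000000 + 20.156500 + 78.918338 + 14.003074 + 15.994915 = 237.072827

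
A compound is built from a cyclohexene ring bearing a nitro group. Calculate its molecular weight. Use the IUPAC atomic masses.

Atom tally by fragment:
  cyclohexene ring core → C:6 H:10
  (− 1 ring H displaced by substituents)
  + NO2 → N:1 O:2
Element totals:
  C: 6
  H: 9
  N: 1
  O: 2
Molecular formula: C6H9NO2.
  M = 6(12.011) + 9(1.008) + 14.007 + 2(15.999)
    = 72.066 + 9.072 + 14.007 + 31.998 = 127.143

127.14 g/mol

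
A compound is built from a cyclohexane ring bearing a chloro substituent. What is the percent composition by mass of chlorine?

29.89%

Atom tally by fragment:
  cyclohexane ring core → C:6 H:12
  (− 1 ring H displaced by substituents)
  + Cl → Cl:1
Element totals:
  C: 6
  H: 11
  Cl: 1
Molecular formula: C6H11Cl.
Molar mass = 118.604 g/mol.
Mass from Cl: 1 × 35.45 = 35.450 g/mol.
%Cl = 35.450 / 118.604 × 100 = 29.89%.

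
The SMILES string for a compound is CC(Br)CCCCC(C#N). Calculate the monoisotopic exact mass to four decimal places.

Atom tally by fragment:
  CH3 → C:1 H:3
  CH(Br) → C:1 H:1 Br:1
  CH2 → C:1 H:2
  CH2 → C:1 H:2
  CH2 → C:1 H:2
  CH2 → C:1 H:2
  CH2CN → C:2 H:2 N:1
Element totals:
  C: 8
  H: 14
  Br: 1
  N: 1
Molecular formula: C8H14BrN.
  M = 8(12.0) + 14(1.007825) + 78.918338 + 14.003074
    = 96.000000 + 14.109550 + 78.918338 + 14.003074 = 203.030962

203.0310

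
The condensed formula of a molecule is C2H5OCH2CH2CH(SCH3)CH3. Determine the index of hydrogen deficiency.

0

Element totals:
  C: 7
  H: 16
  O: 1
  S: 1
Molecular formula: C7H16OS.
DoU = (2C + 2 + N − H − X) / 2 = (2·7 + 2 + 0 − 16 − 0) / 2 = 0.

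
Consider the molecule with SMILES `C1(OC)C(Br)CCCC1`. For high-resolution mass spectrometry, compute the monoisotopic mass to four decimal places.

Atom tally by fragment:
  cyclohexane ring core → C:6 H:12
  (− 2 ring H displaced by substituents)
  + OCH3 → C:1 H:3 O:1
  + Br → Br:1
Element totals:
  C: 7
  H: 13
  Br: 1
  O: 1
Molecular formula: C7H13BrO.
  M = 7(12.0) + 13(1.007825) + 78.918338 + 15.994915
    = 84.000000 + 13.101725 + 78.918338 + 15.994915 = 192.014978

192.0150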